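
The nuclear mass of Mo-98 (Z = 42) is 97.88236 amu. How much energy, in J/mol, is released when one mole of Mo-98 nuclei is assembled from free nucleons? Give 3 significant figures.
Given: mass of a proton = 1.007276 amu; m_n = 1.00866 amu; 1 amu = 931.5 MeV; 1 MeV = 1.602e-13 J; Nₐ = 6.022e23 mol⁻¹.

8.16e+13 J/mol

Z = 42, so N = A − Z = 98 − 42 = 56.
Total constituent mass: 42 × 1.007276 + 56 × 1.00866 = 98.790552 amu
Δm = 98.790552 − 97.88236 = 0.908192 amu
Binding energy = Δm·c² = 0.908192 × 931.5 MeV/amu = 845.981 MeV
Per nucleus in joules: 845.981 MeV × 1.602e-13 J/MeV = 1.3553e-10 J
Per mole: 1.3553e-10 J × 6.022e23 mol⁻¹ = 8.1616e+13 J/mol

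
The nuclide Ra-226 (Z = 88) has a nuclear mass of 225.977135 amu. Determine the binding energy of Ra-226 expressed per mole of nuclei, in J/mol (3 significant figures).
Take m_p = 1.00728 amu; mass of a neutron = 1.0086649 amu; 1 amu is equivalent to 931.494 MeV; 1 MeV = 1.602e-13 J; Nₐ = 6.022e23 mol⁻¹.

With 88 protons and 138 neutrons (A = 226):
Mass of separated nucleons = 88(1.00728) + 138(1.0086649) = 88.64064 + 139.1957562 = 227.8363962 amu
Δm = 227.8363962 − 225.977135 = 1.8592612 amu
Binding energy = Δm·c² = 1.8592612 × 931.494 MeV/amu = 1731.89 MeV
Per nucleus in joules: 1731.89 MeV × 1.602e-13 J/MeV = 2.7745e-10 J
Per mole: 2.7745e-10 J × 6.022e23 mol⁻¹ = 1.6708e+14 J/mol

1.67e+14 J/mol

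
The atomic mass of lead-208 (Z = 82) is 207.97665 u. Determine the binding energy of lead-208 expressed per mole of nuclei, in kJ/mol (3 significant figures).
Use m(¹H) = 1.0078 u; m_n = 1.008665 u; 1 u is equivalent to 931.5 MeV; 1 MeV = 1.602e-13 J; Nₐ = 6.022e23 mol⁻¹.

Z = 82, so N = A − Z = 208 − 82 = 126.
Mass of separated nucleons = 82(1.0078) + 126(1.008665) = 82.6396 + 127.091790 = 209.731390 u
Mass defect Δm = 209.731390 − 207.97665 = 1.754740 u
Binding energy = Δm·c² = 1.754740 × 931.5 MeV/u = 1634.54 MeV
Per nucleus in joules: 1634.54 MeV × 1.602e-13 J/MeV = 2.6185e-10 J
Per mole: 2.6185e-10 J × 6.022e23 mol⁻¹ = 1.5769e+14 J/mol

1.58e+11 kJ/mol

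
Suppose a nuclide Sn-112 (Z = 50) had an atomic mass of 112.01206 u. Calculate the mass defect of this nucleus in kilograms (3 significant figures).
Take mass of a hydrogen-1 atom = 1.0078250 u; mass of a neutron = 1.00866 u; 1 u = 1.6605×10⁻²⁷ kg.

1.52e-27 kg

Total constituent mass: 50 × 1.0078250 + 62 × 1.00866 = 112.9281700 u
Δm = 112.9281700 − 112.01206 = 0.9161100 u
In SI units: 0.9161100 u × 1.6605×10⁻²⁷ kg/u = 1.5212e-27 kg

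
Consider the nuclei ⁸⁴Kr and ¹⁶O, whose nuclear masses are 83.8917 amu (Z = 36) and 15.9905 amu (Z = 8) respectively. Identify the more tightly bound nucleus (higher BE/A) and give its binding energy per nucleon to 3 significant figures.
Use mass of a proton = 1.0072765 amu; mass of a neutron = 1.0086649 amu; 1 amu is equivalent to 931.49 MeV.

⁸⁴Kr; 8.72 MeV/nucleon

⁸⁴Kr: Σm = 36(1.0072765) + 48(1.0086649) = 84.6778692 amu; Δm = 0.7861692 amu; E_B = 732.31 MeV; E_B/A = 8.718 MeV
¹⁶O: Σm = 8(1.0072765) + 8(1.0086649) = 16.1275312 amu; Δm = 0.1370312 amu; E_B = 127.64 MeV; E_B/A = 7.978 MeV
⁸⁴Kr has the higher binding energy per nucleon, so it is the more tightly bound nucleus.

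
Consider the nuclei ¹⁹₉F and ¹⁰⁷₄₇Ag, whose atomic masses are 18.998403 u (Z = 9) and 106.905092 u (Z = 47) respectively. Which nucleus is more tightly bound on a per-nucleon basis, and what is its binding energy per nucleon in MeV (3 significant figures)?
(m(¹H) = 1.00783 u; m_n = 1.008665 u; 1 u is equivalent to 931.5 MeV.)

¹⁹₉F: Σm = 9(1.00783) + 10(1.008665) = 19.157120 u; Δm = 0.158717 u; E_B = 147.84 MeV; E_B/A = 7.781 MeV
¹⁰⁷₄₇Ag: Σm = 47(1.00783) + 60(1.008665) = 107.887910 u; Δm = 0.982818 u; E_B = 915.49 MeV; E_B/A = 8.556 MeV
¹⁰⁷₄₇Ag has the higher binding energy per nucleon, so it is the more tightly bound nucleus.

¹⁰⁷₄₇Ag; 8.56 MeV/nucleon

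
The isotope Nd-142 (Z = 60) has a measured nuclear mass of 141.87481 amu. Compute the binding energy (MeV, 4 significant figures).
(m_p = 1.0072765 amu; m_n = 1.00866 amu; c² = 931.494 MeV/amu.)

1185 MeV

The nucleus contains 60 protons and 142 − 60 = 82 neutrons.
Mass of separated nucleons = 60(1.0072765) + 82(1.00866) = 60.4365900 + 82.71012 = 143.1467100 amu
Δm = 143.1467100 − 141.87481 = 1.2719000 amu
E_B = 1.2719000 × 931.494 = 1184.77 MeV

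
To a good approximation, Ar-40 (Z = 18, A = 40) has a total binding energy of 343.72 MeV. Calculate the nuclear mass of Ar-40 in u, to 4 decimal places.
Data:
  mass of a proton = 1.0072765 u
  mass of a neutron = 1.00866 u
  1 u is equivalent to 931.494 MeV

Mass defect = 343.72 MeV / (931.494 MeV/u) = 0.368999 u
Constituent mass = 18(1.0072765) + 22(1.00866) = 40.3214970 u
Nuclear mass = 40.3214970 − 0.368999 = 39.9524980 u ≈ 39.9525 u (to 4 decimal places)

39.9525 u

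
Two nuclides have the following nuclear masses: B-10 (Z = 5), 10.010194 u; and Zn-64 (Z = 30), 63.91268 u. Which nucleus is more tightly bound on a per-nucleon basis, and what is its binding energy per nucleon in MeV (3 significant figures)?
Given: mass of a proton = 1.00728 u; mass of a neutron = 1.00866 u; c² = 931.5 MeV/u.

B-10: Σm = 5(1.00728) + 5(1.00866) = 10.07970 u; Δm = 0.069506 u; E_B = 64.7448 MeV; E_B/A = 6.474 MeV
Zn-64: Σm = 30(1.00728) + 34(1.00866) = 64.51284 u; Δm = 0.60016 u; E_B = 559.05 MeV; E_B/A = 8.735 MeV
Zn-64 has the higher binding energy per nucleon, so it is the more tightly bound nucleus.

Zn-64; 8.74 MeV/nucleon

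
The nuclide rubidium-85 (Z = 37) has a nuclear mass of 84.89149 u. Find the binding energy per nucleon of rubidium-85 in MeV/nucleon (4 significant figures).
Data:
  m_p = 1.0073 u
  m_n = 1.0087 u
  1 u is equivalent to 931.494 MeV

8.725 MeV/nucleon

Σm = 37·m_p + 48·m_n = 37.2701 + 48.4176 = 85.6877 u
Mass defect Δm = 85.6877 − 84.89149 = 0.79621 u
E_B = 0.79621 × 931.494 = 741.665 MeV
BE/A = 741.665 MeV / 85 = 8.725 MeV/nucleon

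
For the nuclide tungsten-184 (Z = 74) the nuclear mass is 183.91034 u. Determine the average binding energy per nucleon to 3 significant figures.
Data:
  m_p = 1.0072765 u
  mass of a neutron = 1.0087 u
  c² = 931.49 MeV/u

8.02 MeV/nucleon

The nucleus contains 74 protons and 184 − 74 = 110 neutrons.
Total constituent mass: 74 × 1.0072765 + 110 × 1.0087 = 185.4954610 u
The mass defect is 185.4954610 − 183.91034 = 1.5851210 u.
Converting to energy: 1.5851210 u × 931.49 MeV/u = 1476.52 MeV
Per nucleon: 1476.52 / 184 = 8.0246 MeV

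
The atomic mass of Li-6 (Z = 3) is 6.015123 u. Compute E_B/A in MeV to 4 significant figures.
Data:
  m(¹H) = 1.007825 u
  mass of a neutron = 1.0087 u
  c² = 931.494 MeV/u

5.349 MeV/nucleon

With 3 protons and 3 neutrons (A = 6):
Σm = 3·m(¹H) + 3·m_n = 3.023475 + 3.0261 = 6.049575 u
Δm = 6.049575 − 6.015123 = 0.034452 u
Converting to energy: 0.034452 u × 931.494 MeV/u = 32.0918 MeV
BE/A = 32.0918 MeV / 6 = 5.349 MeV/nucleon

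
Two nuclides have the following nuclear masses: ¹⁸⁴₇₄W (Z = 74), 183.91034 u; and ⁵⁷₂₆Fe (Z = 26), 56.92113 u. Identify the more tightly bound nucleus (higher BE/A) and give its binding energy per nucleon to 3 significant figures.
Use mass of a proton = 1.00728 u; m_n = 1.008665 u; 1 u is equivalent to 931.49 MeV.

¹⁸⁴₇₄W: Σm = 74(1.00728) + 110(1.008665) = 185.491870 u; Δm = 1.581530 u; E_B = 1473.18 MeV; E_B/A = 8.006 MeV
⁵⁷₂₆Fe: Σm = 26(1.00728) + 31(1.008665) = 57.457895 u; Δm = 0.536765 u; E_B = 499.99 MeV; E_B/A = 8.772 MeV
⁵⁷₂₆Fe has the higher binding energy per nucleon, so it is the more tightly bound nucleus.

⁵⁷₂₆Fe; 8.77 MeV/nucleon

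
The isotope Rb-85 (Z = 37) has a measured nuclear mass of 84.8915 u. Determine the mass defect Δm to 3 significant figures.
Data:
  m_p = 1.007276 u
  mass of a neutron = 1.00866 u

With 37 protons and 48 neutrons (A = 85):
Mass of separated nucleons = 37(1.007276) + 48(1.00866) = 37.269212 + 48.41568 = 85.684892 u
The mass defect is 85.684892 − 84.8915 = 0.793392 u.

0.793 u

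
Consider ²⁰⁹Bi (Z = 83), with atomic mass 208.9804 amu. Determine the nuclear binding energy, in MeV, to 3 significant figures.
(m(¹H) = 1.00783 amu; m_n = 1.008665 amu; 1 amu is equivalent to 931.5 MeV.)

Z = 83, so N = A − Z = 209 − 83 = 126.
Total constituent mass: 83 × 1.00783 + 126 × 1.008665 = 210.741680 amu
The mass defect is 210.741680 − 208.9804 = 1.761280 amu.
E_B = 1.761280 × 931.5 = 1640.63 MeV

1640 MeV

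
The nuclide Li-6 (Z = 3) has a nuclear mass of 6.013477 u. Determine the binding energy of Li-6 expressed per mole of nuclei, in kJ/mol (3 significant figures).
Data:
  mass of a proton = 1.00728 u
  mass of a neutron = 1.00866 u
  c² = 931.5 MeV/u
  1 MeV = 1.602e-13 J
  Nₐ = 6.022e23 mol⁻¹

3.09e+09 kJ/mol

Z = 3, so N = A − Z = 6 − 3 = 3.
Total constituent mass: 3 × 1.00728 + 3 × 1.00866 = 6.04782 u
Mass defect Δm = 6.04782 − 6.013477 = 0.034343 u
E_B = 0.034343 × 931.5 = 31.9905 MeV
Per nucleus in joules: 31.9905 MeV × 1.602e-13 J/MeV = 5.1249e-12 J
Per mole: 5.1249e-12 J × 6.022e23 mol⁻¹ = 3.0862e+12 J/mol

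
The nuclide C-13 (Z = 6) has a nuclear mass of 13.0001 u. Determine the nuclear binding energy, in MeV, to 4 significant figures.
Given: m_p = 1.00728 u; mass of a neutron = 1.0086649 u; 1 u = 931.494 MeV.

Z = 6, so N = A − Z = 13 − 6 = 7.
Mass of separated nucleons = 6(1.00728) + 7(1.0086649) = 6.04368 + 7.0606543 = 13.1043343 u
Mass defect Δm = 13.1043343 − 13.0001 = 0.1042343 u
E_B = 0.1042343 × 931.494 = 97.0936 MeV

97.09 MeV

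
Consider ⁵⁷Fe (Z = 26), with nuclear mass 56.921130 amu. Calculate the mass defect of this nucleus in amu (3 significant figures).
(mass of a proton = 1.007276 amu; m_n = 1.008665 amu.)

Mass of separated nucleons = 26(1.007276) + 31(1.008665) = 26.189176 + 31.268615 = 57.457791 amu
The mass defect is 57.457791 − 56.921130 = 0.536661 amu.

0.537 amu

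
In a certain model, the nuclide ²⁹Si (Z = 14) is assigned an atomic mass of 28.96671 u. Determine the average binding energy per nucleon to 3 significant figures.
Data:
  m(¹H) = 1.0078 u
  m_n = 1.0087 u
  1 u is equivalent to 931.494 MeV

Total constituent mass: 14 × 1.0078 + 15 × 1.0087 = 29.2397 u
The mass defect is 29.2397 − 28.96671 = 0.27299 u.
E_B = 0.27299 × 931.494 = 254.289 MeV
Per nucleon: 254.289 / 29 = 8.769 MeV

8.77 MeV/nucleon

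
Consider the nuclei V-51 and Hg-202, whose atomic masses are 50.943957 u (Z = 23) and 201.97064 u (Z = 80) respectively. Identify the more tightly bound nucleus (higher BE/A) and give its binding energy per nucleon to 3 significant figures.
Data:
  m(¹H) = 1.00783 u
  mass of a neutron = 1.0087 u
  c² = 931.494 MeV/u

V-51: Σm = 23(1.00783) + 28(1.0087) = 51.42369 u; Δm = 0.479733 u; E_B = 446.87 MeV; E_B/A = 8.762 MeV
Hg-202: Σm = 80(1.00783) + 122(1.0087) = 203.68780 u; Δm = 1.71716 u; E_B = 1599.5 MeV; E_B/A = 7.918 MeV
V-51 has the higher binding energy per nucleon, so it is the more tightly bound nucleus.

V-51; 8.76 MeV/nucleon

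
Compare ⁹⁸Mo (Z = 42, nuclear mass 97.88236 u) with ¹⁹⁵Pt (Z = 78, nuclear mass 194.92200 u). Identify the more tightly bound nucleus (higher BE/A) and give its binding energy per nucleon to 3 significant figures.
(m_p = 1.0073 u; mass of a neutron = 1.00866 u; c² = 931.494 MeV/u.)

⁹⁸Mo; 8.64 MeV/nucleon

⁹⁸Mo: Σm = 42(1.0073) + 56(1.00866) = 98.79156 u; Δm = 0.90920 u; E_B = 846.91 MeV; E_B/A = 8.642 MeV
¹⁹⁵Pt: Σm = 78(1.0073) + 117(1.00866) = 196.58262 u; Δm = 1.66062 u; E_B = 1546.9 MeV; E_B/A = 7.933 MeV
⁹⁸Mo has the higher binding energy per nucleon, so it is the more tightly bound nucleus.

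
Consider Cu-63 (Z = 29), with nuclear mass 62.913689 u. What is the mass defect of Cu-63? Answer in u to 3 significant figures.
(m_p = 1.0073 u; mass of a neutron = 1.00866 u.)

Σm = 29·m_p + 34·m_n = 29.2117 + 34.29444 = 63.50614 u
The mass defect is 63.50614 − 62.913689 = 0.592451 u.

0.592 u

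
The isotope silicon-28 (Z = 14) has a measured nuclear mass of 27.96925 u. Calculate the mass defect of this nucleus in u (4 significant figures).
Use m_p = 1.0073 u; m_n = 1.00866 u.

Z = 14, so N = A − Z = 28 − 14 = 14.
Mass of separated nucleons = 14(1.0073) + 14(1.00866) = 14.1022 + 14.12124 = 28.22344 u
Mass defect Δm = 28.22344 − 27.96925 = 0.25419 u

0.2542 u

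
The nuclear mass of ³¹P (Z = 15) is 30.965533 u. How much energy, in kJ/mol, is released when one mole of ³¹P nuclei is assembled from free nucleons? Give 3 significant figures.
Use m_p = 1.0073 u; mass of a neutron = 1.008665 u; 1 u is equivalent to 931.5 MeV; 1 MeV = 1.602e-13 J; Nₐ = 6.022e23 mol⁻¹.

2.54e+10 kJ/mol

Z = 15, so N = A − Z = 31 − 15 = 16.
Σm = 15·m_p + 16·m_n = 15.1095 + 16.138640 = 31.248140 u
Δm = 31.248140 − 30.965533 = 0.282607 u
Binding energy = Δm·c² = 0.282607 × 931.5 MeV/u = 263.248 MeV
Per nucleus in joules: 263.248 MeV × 1.602e-13 J/MeV = 4.2172e-11 J
Per mole: 4.2172e-11 J × 6.022e23 mol⁻¹ = 2.5396e+13 J/mol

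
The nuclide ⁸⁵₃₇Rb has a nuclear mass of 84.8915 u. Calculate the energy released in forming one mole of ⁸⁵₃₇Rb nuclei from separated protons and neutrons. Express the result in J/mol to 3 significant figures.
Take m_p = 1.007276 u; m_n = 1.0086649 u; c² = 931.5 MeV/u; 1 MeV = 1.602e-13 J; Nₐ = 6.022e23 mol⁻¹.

With 37 protons and 48 neutrons (A = 85):
Mass of separated nucleons = 37(1.007276) + 48(1.0086649) = 37.269212 + 48.4159152 = 85.6851272 u
Δm = 85.6851272 − 84.8915 = 0.7936272 u
E_B = 0.7936272 × 931.5 = 739.264 MeV
Per nucleus in joules: 739.264 MeV × 1.602e-13 J/MeV = 1.1843e-10 J
Per mole: 1.1843e-10 J × 6.022e23 mol⁻¹ = 7.1319e+13 J/mol

7.13e+13 J/mol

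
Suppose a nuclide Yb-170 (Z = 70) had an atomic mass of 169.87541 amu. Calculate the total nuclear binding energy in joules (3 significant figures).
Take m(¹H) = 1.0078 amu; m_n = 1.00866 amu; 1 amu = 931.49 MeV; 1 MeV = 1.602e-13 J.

The nucleus contains 70 protons and 170 − 70 = 100 neutrons.
Total constituent mass: 70 × 1.0078 + 100 × 1.00866 = 171.41200 amu
Δm = 171.41200 − 169.87541 = 1.53659 amu
Converting to energy: 1.53659 amu × 931.49 MeV/amu = 1431.32 MeV
In joules: 1431.32 MeV × 1.602e-13 J/MeV = 2.2930e-10 J

2.29e-10 J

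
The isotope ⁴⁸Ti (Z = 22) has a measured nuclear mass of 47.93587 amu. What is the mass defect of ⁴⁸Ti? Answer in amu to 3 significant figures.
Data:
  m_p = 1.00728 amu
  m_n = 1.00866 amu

0.449 amu

Σm = 22·m_p + 26·m_n = 22.16016 + 26.22516 = 48.38532 amu
Δm = 48.38532 − 47.93587 = 0.44945 amu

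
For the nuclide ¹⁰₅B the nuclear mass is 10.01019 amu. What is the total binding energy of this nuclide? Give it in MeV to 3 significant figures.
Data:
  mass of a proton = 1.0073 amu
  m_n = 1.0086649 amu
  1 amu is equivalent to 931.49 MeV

Total constituent mass: 5 × 1.0073 + 5 × 1.0086649 = 10.0798245 amu
Δm = 10.0798245 − 10.01019 = 0.0696345 amu
E_B = 0.0696345 × 931.49 = 64.8638 MeV

64.9 MeV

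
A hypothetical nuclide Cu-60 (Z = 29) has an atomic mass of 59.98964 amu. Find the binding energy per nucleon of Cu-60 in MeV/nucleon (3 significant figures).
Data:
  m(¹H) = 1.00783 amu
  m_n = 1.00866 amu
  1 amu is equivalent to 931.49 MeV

7.85 MeV/nucleon

Σm = 29·m(¹H) + 31·m_n = 29.22707 + 31.26846 = 60.49553 amu
The mass defect is 60.49553 − 59.98964 = 0.50589 amu.
Binding energy = Δm·c² = 0.50589 × 931.49 MeV/amu = 471.231 MeV
Per nucleon: 471.231 / 60 = 7.854 MeV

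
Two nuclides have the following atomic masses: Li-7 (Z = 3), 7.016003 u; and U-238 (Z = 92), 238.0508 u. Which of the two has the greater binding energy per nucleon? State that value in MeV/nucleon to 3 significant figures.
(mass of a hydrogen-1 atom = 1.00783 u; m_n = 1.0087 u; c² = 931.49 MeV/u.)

U-238; 7.59 MeV/nucleon

Li-7: Σm = 3(1.00783) + 4(1.0087) = 7.05829 u; Δm = 0.042287 u; E_B = 39.390 MeV; E_B/A = 5.627 MeV
U-238: Σm = 92(1.00783) + 146(1.0087) = 239.99056 u; Δm = 1.93976 u; E_B = 1806.9 MeV; E_B/A = 7.592 MeV
U-238 has the higher binding energy per nucleon, so it is the more tightly bound nucleus.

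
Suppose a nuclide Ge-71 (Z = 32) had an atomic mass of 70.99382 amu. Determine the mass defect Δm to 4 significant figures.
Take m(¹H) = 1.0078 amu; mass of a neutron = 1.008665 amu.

Mass of separated nucleons = 32(1.0078) + 39(1.008665) = 32.2496 + 39.337935 = 71.587535 amu
Mass defect Δm = 71.587535 − 70.99382 = 0.593715 amu

0.5937 amu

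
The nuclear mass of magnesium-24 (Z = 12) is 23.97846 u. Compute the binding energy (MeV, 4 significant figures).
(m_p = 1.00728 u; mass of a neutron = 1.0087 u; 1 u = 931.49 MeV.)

The nucleus contains 12 protons and 24 − 12 = 12 neutrons.
Σm = 12·m_p + 12·m_n = 12.08736 + 12.1044 = 24.19176 u
Δm = 24.19176 − 23.97846 = 0.21330 u
E_B = 0.21330 × 931.49 = 198.687 MeV

198.7 MeV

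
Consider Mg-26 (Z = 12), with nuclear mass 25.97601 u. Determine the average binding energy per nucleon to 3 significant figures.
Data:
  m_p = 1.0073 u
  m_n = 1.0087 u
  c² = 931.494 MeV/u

With 12 protons and 14 neutrons (A = 26):
Total constituent mass: 12 × 1.0073 + 14 × 1.0087 = 26.2094 u
Δm = 26.2094 − 25.97601 = 0.23339 u
Binding energy = Δm·c² = 0.23339 × 931.494 MeV/u = 217.401 MeV
Per nucleon: 217.401 / 26 = 8.362 MeV

8.36 MeV/nucleon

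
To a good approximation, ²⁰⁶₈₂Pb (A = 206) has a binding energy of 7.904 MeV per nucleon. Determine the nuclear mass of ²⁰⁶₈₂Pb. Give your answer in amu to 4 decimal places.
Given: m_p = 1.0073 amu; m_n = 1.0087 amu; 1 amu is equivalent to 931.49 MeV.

205.9294 amu

Total binding energy = 206 × 7.904 = 1628.224 MeV
Mass defect = 1628.224 MeV / (931.49 MeV/amu) = 1.747978 amu
Constituent mass = 82(1.0073) + 124(1.0087) = 207.6774 amu
Nuclear mass = 207.6774 − 1.747978 = 205.929422 amu ≈ 205.9294 amu (to 4 decimal places)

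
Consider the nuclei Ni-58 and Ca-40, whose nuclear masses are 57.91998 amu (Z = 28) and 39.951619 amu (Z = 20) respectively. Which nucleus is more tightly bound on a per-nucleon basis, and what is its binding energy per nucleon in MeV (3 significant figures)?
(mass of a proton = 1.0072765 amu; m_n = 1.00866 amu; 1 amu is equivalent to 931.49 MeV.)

Ni-58: Σm = 28(1.0072765) + 30(1.00866) = 58.4635420 amu; Δm = 0.5435620 amu; E_B = 506.32 MeV; E_B/A = 8.730 MeV
Ca-40: Σm = 20(1.0072765) + 20(1.00866) = 40.3187300 amu; Δm = 0.3671110 amu; E_B = 341.96 MeV; E_B/A = 8.549 MeV
Ni-58 has the higher binding energy per nucleon, so it is the more tightly bound nucleus.

Ni-58; 8.73 MeV/nucleon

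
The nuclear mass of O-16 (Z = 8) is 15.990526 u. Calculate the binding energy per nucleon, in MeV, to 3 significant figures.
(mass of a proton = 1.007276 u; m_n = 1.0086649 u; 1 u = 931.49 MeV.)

7.98 MeV/nucleon

Mass of separated nucleons = 8(1.007276) + 8(1.0086649) = 8.058208 + 8.0693192 = 16.1275272 u
Mass defect Δm = 16.1275272 − 15.990526 = 0.1370012 u
Binding energy = Δm·c² = 0.1370012 × 931.49 MeV/u = 127.615 MeV
BE/A = 127.615 MeV / 16 = 7.976 MeV/nucleon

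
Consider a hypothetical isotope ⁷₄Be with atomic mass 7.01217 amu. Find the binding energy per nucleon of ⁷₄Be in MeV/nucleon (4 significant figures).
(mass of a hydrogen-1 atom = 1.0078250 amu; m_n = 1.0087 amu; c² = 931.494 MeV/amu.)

The nucleus contains 4 protons and 7 − 4 = 3 neutrons.
Σm = 4·m(¹H) + 3·m_n = 4.0313000 + 3.0261 = 7.0574000 amu
Δm = 7.0574000 − 7.01217 = 0.0452300 amu
Binding energy = Δm·c² = 0.0452300 × 931.494 MeV/amu = 42.1315 MeV
Per nucleon: 42.1315 / 7 = 6.019 MeV

6.019 MeV/nucleon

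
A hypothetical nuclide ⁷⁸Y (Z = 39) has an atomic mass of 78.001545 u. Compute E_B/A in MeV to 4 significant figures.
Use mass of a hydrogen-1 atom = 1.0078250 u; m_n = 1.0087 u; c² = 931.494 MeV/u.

Σm = 39·m(¹H) + 39·m_n = 39.3051750 + 39.3393 = 78.6444750 u
The mass defect is 78.6444750 − 78.001545 = 0.6429300 u.
E_B = 0.6429300 × 931.494 = 598.885 MeV
BE/A = 598.885 MeV / 78 = 7.678 MeV/nucleon

7.678 MeV/nucleon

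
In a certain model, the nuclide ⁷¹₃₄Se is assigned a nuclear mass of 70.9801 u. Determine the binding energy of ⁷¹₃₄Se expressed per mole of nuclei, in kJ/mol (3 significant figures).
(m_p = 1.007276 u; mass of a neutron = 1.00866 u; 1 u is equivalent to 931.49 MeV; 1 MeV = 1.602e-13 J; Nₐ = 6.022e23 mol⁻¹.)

Z = 34, so N = A − Z = 71 − 34 = 37.
Total constituent mass: 34 × 1.007276 + 37 × 1.00866 = 71.567804 u
The mass defect is 71.567804 − 70.9801 = 0.587704 u.
Converting to energy: 0.587704 u × 931.49 MeV/u = 547.440 MeV
Per nucleus in joules: 547.440 MeV × 1.602e-13 J/MeV = 8.7700e-11 J
Per mole: 8.7700e-11 J × 6.022e23 mol⁻¹ = 5.2813e+13 J/mol

5.28e+10 kJ/mol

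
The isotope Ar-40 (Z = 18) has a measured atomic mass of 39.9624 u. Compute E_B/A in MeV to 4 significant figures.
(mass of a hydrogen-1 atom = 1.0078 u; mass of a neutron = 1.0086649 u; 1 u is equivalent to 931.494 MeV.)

Mass of separated nucleons = 18(1.0078) + 22(1.0086649) = 18.1404 + 22.1906278 = 40.3310278 u
Mass defect Δm = 40.3310278 − 39.9624 = 0.3686278 u
E_B = 0.3686278 × 931.494 = 343.375 MeV
BE/A = 343.375 MeV / 40 = 8.584 MeV/nucleon

8.584 MeV/nucleon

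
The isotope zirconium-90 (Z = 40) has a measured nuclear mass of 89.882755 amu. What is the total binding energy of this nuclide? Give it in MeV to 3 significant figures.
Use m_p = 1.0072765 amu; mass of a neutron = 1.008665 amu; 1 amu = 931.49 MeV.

784 MeV

Σm = 40·m_p + 50·m_n = 40.2910600 + 50.433250 = 90.7243100 amu
The mass defect is 90.7243100 − 89.882755 = 0.8415550 amu.
E_B = 0.8415550 × 931.49 = 783.900 MeV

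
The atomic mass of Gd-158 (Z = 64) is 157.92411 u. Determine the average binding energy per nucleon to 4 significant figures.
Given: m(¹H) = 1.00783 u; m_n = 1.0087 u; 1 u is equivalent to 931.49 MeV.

Σm = 64·m(¹H) + 94·m_n = 64.50112 + 94.8178 = 159.31892 u
The mass defect is 159.31892 − 157.92411 = 1.39481 u.
Binding energy = Δm·c² = 1.39481 × 931.49 MeV/u = 1299.25 MeV
BE/A = 1299.25 MeV / 158 = 8.223 MeV/nucleon

8.223 MeV/nucleon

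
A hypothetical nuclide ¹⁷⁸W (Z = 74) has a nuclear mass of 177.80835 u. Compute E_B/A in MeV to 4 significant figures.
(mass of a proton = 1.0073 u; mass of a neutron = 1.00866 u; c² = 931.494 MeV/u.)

8.543 MeV/nucleon

The nucleus contains 74 protons and 178 − 74 = 104 neutrons.
Σm = 74·m_p + 104·m_n = 74.5402 + 104.90064 = 179.44084 u
Mass defect Δm = 179.44084 − 177.80835 = 1.63249 u
Converting to energy: 1.63249 u × 931.494 MeV/u = 1520.65 MeV
Dividing by A = 178 gives 8.543 MeV per nucleon.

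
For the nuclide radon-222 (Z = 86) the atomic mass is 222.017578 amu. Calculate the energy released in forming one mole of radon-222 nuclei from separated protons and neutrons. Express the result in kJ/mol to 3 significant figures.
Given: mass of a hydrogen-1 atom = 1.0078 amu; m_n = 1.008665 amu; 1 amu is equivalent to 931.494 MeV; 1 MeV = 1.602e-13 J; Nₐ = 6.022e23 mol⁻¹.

With 86 protons and 136 neutrons (A = 222):
Total constituent mass: 86 × 1.0078 + 136 × 1.008665 = 223.849240 amu
Mass defect Δm = 223.849240 − 222.017578 = 1.831662 amu
Binding energy = Δm·c² = 1.831662 × 931.494 MeV/amu = 1706.18 MeV
Per nucleus in joules: 1706.18 MeV × 1.602e-13 J/MeV = 2.7333e-10 J
Per mole: 2.7333e-10 J × 6.022e23 mol⁻¹ = 1.6460e+14 J/mol

1.65e+11 kJ/mol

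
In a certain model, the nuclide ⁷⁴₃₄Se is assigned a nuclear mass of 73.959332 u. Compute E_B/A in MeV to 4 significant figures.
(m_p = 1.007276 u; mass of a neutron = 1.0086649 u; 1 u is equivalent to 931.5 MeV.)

Σm = 34·m_p + 40·m_n = 34.247384 + 40.3465960 = 74.5939800 u
Δm = 74.5939800 − 73.959332 = 0.6346480 u
Converting to energy: 0.6346480 u × 931.5 MeV/u = 591.175 MeV
BE/A = 591.175 MeV / 74 = 7.989 MeV/nucleon

7.989 MeV/nucleon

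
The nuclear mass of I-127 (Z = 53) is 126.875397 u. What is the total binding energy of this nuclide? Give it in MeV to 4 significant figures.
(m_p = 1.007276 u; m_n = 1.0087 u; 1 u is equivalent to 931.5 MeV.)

Z = 53, so N = A − Z = 127 − 53 = 74.
Σm = 53·m_p + 74·m_n = 53.385628 + 74.6438 = 128.029428 u
Mass defect Δm = 128.029428 − 126.875397 = 1.154031 u
Converting to energy: 1.154031 u × 931.5 MeV/u = 1074.98 MeV

1075 MeV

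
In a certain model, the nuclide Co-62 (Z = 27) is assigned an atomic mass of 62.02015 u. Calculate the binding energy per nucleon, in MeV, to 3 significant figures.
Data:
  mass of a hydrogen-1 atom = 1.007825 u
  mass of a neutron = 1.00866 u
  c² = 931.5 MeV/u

7.43 MeV/nucleon

With 27 protons and 35 neutrons (A = 62):
Mass of separated nucleons = 27(1.007825) + 35(1.00866) = 27.211275 + 35.30310 = 62.514375 u
The mass defect is 62.514375 − 62.02015 = 0.494225 u.
E_B = 0.494225 × 931.5 = 460.371 MeV
Per nucleon: 460.371 / 62 = 7.425 MeV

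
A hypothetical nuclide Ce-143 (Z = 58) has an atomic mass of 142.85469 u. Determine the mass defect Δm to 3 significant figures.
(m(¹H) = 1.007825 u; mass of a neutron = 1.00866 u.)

1.34 u

Z = 58, so N = A − Z = 143 − 58 = 85.
Total constituent mass: 58 × 1.007825 + 85 × 1.00866 = 144.189950 u
The mass defect is 144.189950 − 142.85469 = 1.335260 u.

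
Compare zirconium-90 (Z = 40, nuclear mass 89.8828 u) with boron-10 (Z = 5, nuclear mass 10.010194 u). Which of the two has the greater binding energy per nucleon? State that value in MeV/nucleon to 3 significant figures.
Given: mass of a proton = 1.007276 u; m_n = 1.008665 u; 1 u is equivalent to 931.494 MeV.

zirconium-90; 8.71 MeV/nucleon

zirconium-90: Σm = 40(1.007276) + 50(1.008665) = 90.724290 u; Δm = 0.841490 u; E_B = 783.84 MeV; E_B/A = 8.709 MeV
boron-10: Σm = 5(1.007276) + 5(1.008665) = 10.079705 u; Δm = 0.069511 u; E_B = 64.749 MeV; E_B/A = 6.4749 MeV
zirconium-90 has the higher binding energy per nucleon, so it is the more tightly bound nucleus.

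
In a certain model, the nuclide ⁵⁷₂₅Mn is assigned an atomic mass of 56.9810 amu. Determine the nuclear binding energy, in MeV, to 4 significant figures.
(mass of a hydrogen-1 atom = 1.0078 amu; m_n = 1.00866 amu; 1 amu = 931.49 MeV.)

457.5 MeV

Z = 25, so N = A − Z = 57 − 25 = 32.
Σm = 25·m(¹H) + 32·m_n = 25.1950 + 32.27712 = 57.47212 amu
Mass defect Δm = 57.47212 − 56.9810 = 0.49112 amu
Binding energy = Δm·c² = 0.49112 × 931.49 MeV/amu = 457.473 MeV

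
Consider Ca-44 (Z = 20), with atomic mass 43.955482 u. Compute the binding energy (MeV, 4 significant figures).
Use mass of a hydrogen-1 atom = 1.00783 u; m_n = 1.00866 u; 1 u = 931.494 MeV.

380.9 MeV

The nucleus contains 20 protons and 44 − 20 = 24 neutrons.
Total constituent mass: 20 × 1.00783 + 24 × 1.00866 = 44.36444 u
Δm = 44.36444 − 43.955482 = 0.408958 u
E_B = 0.408958 × 931.494 = 380.942 MeV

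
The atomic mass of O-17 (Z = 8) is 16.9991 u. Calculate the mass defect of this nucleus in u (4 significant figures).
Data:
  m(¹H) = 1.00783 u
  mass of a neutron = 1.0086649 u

0.1415 u

The nucleus contains 8 protons and 17 − 8 = 9 neutrons.
Σm = 8·m(¹H) + 9·m_n = 8.06264 + 9.0779841 = 17.1406241 u
Δm = 17.1406241 − 16.9991 = 0.1415241 u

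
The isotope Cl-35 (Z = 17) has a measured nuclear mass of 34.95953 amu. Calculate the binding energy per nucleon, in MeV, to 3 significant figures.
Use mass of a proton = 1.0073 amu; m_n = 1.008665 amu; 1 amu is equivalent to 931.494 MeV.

8.53 MeV/nucleon

The nucleus contains 17 protons and 35 − 17 = 18 neutrons.
Total constituent mass: 17 × 1.0073 + 18 × 1.008665 = 35.280070 amu
Δm = 35.280070 − 34.95953 = 0.320540 amu
Converting to energy: 0.320540 amu × 931.494 MeV/amu = 298.581 MeV
Per nucleon: 298.581 / 35 = 8.531 MeV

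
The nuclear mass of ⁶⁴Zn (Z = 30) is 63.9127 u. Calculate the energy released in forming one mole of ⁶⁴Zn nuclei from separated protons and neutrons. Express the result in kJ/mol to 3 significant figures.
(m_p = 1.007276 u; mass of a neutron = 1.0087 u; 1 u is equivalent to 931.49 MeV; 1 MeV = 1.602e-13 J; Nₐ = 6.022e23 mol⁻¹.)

With 30 protons and 34 neutrons (A = 64):
Σm = 30·m_p + 34·m_n = 30.218280 + 34.2958 = 64.514080 u
Mass defect Δm = 64.514080 − 63.9127 = 0.601380 u
Converting to energy: 0.601380 u × 931.49 MeV/u = 560.179 MeV
Per nucleus in joules: 560.179 MeV × 1.602e-13 J/MeV = 8.9741e-11 J
Per mole: 8.9741e-11 J × 6.022e23 mol⁻¹ = 5.4042e+13 J/mol

5.40e+10 kJ/mol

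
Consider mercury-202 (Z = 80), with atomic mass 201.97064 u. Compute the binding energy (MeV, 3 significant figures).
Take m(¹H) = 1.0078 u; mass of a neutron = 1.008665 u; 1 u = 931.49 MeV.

Mass of separated nucleons = 80(1.0078) + 122(1.008665) = 80.6240 + 123.057130 = 203.681130 u
Δm = 203.681130 − 201.97064 = 1.710490 u
E_B = 1.710490 × 931.49 = 1593.30 MeV

1590 MeV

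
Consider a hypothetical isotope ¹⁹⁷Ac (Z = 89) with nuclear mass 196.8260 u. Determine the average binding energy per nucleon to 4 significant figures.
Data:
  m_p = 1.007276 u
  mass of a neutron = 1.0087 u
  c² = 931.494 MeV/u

8.327 MeV/nucleon

With 89 protons and 108 neutrons (A = 197):
Mass of separated nucleons = 89(1.007276) + 108(1.0087) = 89.647564 + 108.9396 = 198.587164 u
The mass defect is 198.587164 − 196.8260 = 1.761164 u.
Converting to energy: 1.761164 u × 931.494 MeV/u = 1640.51 MeV
Per nucleon: 1640.51 / 197 = 8.327 MeV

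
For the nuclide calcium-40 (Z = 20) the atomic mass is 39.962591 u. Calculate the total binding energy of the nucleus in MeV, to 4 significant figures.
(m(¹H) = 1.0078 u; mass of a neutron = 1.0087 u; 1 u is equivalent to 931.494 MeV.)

342.2 MeV

Mass of separated nucleons = 20(1.0078) + 20(1.0087) = 20.1560 + 20.1740 = 40.3300 u
Mass defect Δm = 40.3300 − 39.962591 = 0.367409 u
E_B = 0.367409 × 931.494 = 342.239 MeV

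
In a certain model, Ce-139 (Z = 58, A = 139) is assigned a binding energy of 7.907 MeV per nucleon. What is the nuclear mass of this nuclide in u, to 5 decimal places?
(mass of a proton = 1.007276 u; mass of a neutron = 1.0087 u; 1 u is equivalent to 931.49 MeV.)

138.94680 u

Total binding energy = 139 × 7.907 = 1099.073 MeV
Mass defect = 1099.073 MeV / (931.49 MeV/u) = 1.1799085 u
Constituent mass = 58(1.007276) + 81(1.0087) = 140.126708 u
Nuclear mass = 140.126708 − 1.1799085 = 138.9467995 u ≈ 138.94680 u (to 5 decimal places)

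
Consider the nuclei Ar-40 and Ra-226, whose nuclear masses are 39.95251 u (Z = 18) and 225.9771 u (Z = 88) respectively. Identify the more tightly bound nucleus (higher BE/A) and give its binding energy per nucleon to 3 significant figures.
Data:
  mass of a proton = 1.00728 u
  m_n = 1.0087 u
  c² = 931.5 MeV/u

Ar-40: Σm = 18(1.00728) + 22(1.0087) = 40.32244 u; Δm = 0.36993 u; E_B = 344.5898 MeV; E_B/A = 8.6147 MeV
Ra-226: Σm = 88(1.00728) + 138(1.0087) = 227.84124 u; Δm = 1.86414 u; E_B = 1736.4 MeV; E_B/A = 7.683 MeV
Ar-40 has the higher binding energy per nucleon, so it is the more tightly bound nucleus.

Ar-40; 8.61 MeV/nucleon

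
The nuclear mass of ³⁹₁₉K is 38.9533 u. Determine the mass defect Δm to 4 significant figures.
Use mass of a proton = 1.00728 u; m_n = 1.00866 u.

The nucleus contains 19 protons and 39 − 19 = 20 neutrons.
Σm = 19·m_p + 20·m_n = 19.13832 + 20.17320 = 39.31152 u
Δm = 39.31152 − 38.9533 = 0.35822 u

0.3582 u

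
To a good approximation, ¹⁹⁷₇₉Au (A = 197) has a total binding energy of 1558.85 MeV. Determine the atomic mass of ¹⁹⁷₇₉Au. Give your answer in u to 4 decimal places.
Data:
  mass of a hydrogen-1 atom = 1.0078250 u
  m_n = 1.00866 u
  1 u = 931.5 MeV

196.9666 u

Mass defect = 1558.85 MeV / (931.5 MeV/u) = 1.673484 u
Constituent mass = 79(1.0078250) + 118(1.00866) = 198.6400550 u
Atomic mass = 198.6400550 − 1.673484 = 196.9665710 u ≈ 196.9666 u (to 4 decimal places)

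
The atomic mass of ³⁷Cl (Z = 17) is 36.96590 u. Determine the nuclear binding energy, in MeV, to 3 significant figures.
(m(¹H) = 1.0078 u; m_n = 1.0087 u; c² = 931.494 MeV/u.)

Mass of separated nucleons = 17(1.0078) + 20(1.0087) = 17.1326 + 20.1740 = 37.3066 u
Mass defect Δm = 37.3066 − 36.96590 = 0.34070 u
Binding energy = Δm·c² = 0.34070 × 931.494 MeV/u = 317.360 MeV

317 MeV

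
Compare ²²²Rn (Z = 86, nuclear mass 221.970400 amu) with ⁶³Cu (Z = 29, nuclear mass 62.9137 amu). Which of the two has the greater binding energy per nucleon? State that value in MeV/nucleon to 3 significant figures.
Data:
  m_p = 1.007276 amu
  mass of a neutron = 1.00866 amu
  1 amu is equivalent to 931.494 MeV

²²²Rn: Σm = 86(1.007276) + 136(1.00866) = 223.803496 amu; Δm = 1.833096 amu; E_B = 1707.52 MeV; E_B/A = 7.692 MeV
⁶³Cu: Σm = 29(1.007276) + 34(1.00866) = 63.505444 amu; Δm = 0.591744 amu; E_B = 551.21 MeV; E_B/A = 8.749 MeV
⁶³Cu has the higher binding energy per nucleon, so it is the more tightly bound nucleus.

⁶³Cu; 8.75 MeV/nucleon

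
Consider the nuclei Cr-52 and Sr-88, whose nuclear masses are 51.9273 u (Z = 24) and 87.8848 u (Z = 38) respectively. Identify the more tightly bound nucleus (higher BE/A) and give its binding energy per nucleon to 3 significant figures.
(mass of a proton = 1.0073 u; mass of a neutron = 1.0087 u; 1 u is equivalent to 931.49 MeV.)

Cr-52; 8.80 MeV/nucleon

Cr-52: Σm = 24(1.0073) + 28(1.0087) = 52.4188 u; Δm = 0.4915 u; E_B = 457.83 MeV; E_B/A = 8.804 MeV
Sr-88: Σm = 38(1.0073) + 50(1.0087) = 88.7124 u; Δm = 0.8276 u; E_B = 770.90 MeV; E_B/A = 8.760 MeV
Cr-52 has the higher binding energy per nucleon, so it is the more tightly bound nucleus.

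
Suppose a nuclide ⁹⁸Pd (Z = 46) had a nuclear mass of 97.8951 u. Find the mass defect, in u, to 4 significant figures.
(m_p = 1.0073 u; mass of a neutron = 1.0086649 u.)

Z = 46, so N = A − Z = 98 − 46 = 52.
Mass of separated nucleons = 46(1.0073) + 52(1.0086649) = 46.3358 + 52.4505748 = 98.7863748 u
Mass defect Δm = 98.7863748 − 97.8951 = 0.8912748 u

0.8913 u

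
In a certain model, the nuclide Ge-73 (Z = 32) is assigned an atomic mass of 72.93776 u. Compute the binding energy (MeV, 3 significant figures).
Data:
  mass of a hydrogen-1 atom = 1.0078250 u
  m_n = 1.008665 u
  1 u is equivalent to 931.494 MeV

Mass of separated nucleons = 32(1.0078250) + 41(1.008665) = 32.2504000 + 41.355265 = 73.6056650 u
Mass defect Δm = 73.6056650 − 72.93776 = 0.6679050 u
E_B = 0.6679050 × 931.494 = 622.150 MeV

622 MeV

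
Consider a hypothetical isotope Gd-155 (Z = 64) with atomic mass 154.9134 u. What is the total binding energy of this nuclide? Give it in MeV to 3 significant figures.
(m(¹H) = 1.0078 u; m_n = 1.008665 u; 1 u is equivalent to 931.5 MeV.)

1280 MeV

Mass of separated nucleons = 64(1.0078) + 91(1.008665) = 64.4992 + 91.788515 = 156.287715 u
Mass defect Δm = 156.287715 − 154.9134 = 1.374315 u
Converting to energy: 1.374315 u × 931.5 MeV/u = 1280.17 MeV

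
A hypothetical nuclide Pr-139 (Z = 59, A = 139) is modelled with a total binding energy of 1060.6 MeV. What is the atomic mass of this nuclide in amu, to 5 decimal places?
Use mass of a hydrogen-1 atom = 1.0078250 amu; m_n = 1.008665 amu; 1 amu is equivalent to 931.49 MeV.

Mass defect = 1060.6 MeV / (931.49 MeV/amu) = 1.1386059 amu
Constituent mass = 59(1.0078250) + 80(1.008665) = 140.1548750 amu
Atomic mass = 140.1548750 − 1.1386059 = 139.0162691 amu ≈ 139.01627 amu (to 5 decimal places)

139.01627 amu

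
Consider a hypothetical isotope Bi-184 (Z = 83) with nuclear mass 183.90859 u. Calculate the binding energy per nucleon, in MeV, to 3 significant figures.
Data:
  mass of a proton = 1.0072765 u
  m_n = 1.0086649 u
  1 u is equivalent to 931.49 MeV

The nucleus contains 83 protons and 184 − 83 = 101 neutrons.
Σm = 83·m_p + 101·m_n = 83.6039495 + 101.8751549 = 185.4791044 u
Mass defect Δm = 185.4791044 − 183.90859 = 1.5705144 u
E_B = 1.5705144 × 931.49 = 1462.92 MeV
Per nucleon: 1462.92 / 184 = 7.951 MeV

7.95 MeV/nucleon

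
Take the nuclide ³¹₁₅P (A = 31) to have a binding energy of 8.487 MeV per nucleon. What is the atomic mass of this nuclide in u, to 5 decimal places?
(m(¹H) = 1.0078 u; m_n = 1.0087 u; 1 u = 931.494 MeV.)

Total binding energy = 31 × 8.487 = 263.097 MeV
Mass defect = 263.097 MeV / (931.494 MeV/u) = 0.2824463 u
Constituent mass = 15(1.0078) + 16(1.0087) = 31.2562 u
Atomic mass = 31.2562 − 0.2824463 = 30.9737537 u ≈ 30.97375 u (to 5 decimal places)

30.97375 u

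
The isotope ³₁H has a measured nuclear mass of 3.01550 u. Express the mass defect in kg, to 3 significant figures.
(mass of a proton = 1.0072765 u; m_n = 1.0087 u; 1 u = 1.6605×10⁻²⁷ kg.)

1.52e-29 kg

The nucleus contains 1 protons and 3 − 1 = 2 neutrons.
Mass of separated nucleons = 1(1.0072765) + 2(1.0087) = 1.0072765 + 2.0174 = 3.0246765 u
Mass defect Δm = 3.0246765 − 3.01550 = 0.0091765 u
In SI units: 0.0091765 u × 1.6605×10⁻²⁷ kg/u = 1.5238e-29 kg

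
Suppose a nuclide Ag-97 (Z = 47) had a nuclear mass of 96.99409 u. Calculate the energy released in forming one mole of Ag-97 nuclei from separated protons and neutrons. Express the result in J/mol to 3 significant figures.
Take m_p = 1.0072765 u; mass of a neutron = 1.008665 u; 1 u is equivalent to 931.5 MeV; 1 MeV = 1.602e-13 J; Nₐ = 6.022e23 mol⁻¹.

7.02e+13 J/mol

Total constituent mass: 47 × 1.0072765 + 50 × 1.008665 = 97.7752455 u
Δm = 97.7752455 − 96.99409 = 0.7811555 u
Binding energy = Δm·c² = 0.7811555 × 931.5 MeV/u = 727.646 MeV
Per nucleus in joules: 727.646 MeV × 1.602e-13 J/MeV = 1.1657e-10 J
Per mole: 1.1657e-10 J × 6.022e23 mol⁻¹ = 7.0198e+13 J/mol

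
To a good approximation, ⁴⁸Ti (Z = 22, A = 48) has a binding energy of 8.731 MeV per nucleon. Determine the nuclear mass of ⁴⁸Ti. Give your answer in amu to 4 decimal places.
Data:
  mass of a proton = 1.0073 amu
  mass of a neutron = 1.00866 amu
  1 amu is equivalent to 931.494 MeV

47.9359 amu

Total binding energy = 48 × 8.731 = 419.088 MeV
Mass defect = 419.088 MeV / (931.494 MeV/amu) = 0.449910 amu
Constituent mass = 22(1.0073) + 26(1.00866) = 48.38576 amu
Nuclear mass = 48.38576 − 0.449910 = 47.935850 amu ≈ 47.9359 amu (to 4 decimal places)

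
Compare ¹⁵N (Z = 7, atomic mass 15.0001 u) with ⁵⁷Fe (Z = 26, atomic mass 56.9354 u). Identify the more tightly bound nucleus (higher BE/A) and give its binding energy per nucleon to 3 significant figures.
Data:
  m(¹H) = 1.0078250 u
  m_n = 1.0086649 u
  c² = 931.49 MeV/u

⁵⁷Fe; 8.77 MeV/nucleon

¹⁵N: Σm = 7(1.0078250) + 8(1.0086649) = 15.1240942 u; Δm = 0.1239942 u; E_B = 115.50 MeV; E_B/A = 7.700 MeV
⁵⁷Fe: Σm = 26(1.0078250) + 31(1.0086649) = 57.4720619 u; Δm = 0.5366619 u; E_B = 499.90 MeV; E_B/A = 8.770 MeV
⁵⁷Fe has the higher binding energy per nucleon, so it is the more tightly bound nucleus.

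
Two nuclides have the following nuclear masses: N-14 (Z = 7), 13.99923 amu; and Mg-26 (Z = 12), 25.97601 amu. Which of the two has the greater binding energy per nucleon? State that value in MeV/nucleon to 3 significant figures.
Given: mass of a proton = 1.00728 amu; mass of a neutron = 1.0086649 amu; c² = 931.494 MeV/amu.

Mg-26; 8.34 MeV/nucleon

N-14: Σm = 7(1.00728) + 7(1.0086649) = 14.1116143 amu; Δm = 0.1123843 amu; E_B = 104.69 MeV; E_B/A = 7.478 MeV
Mg-26: Σm = 12(1.00728) + 14(1.0086649) = 26.2086686 amu; Δm = 0.2326586 amu; E_B = 216.72 MeV; E_B/A = 8.335 MeV
Mg-26 has the higher binding energy per nucleon, so it is the more tightly bound nucleus.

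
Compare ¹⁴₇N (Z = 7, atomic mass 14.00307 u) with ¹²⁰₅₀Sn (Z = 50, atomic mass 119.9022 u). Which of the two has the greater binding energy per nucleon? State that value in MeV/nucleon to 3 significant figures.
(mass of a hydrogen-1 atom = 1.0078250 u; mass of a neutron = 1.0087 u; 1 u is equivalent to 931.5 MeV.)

¹⁴₇N: Σm = 7(1.0078250) + 7(1.0087) = 14.1156750 u; Δm = 0.1126050 u; E_B = 104.89 MeV; E_B/A = 7.492 MeV
¹²⁰₅₀Sn: Σm = 50(1.0078250) + 70(1.0087) = 121.0002500 u; Δm = 1.0980500 u; E_B = 1022.83 MeV; E_B/A = 8.524 MeV
¹²⁰₅₀Sn has the higher binding energy per nucleon, so it is the more tightly bound nucleus.

¹²⁰₅₀Sn; 8.52 MeV/nucleon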